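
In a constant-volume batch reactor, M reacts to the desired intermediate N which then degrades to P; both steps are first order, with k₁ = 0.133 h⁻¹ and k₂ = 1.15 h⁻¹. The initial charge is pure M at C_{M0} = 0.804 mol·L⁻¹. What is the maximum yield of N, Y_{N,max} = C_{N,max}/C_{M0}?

Evaluating C_N at t_opt = ln(k₂/k₁)/(k₂−k₁) gives C_{N,max}/C_{M0} = (k₁/k₂)^[k₂/(k₂−k₁)].
= (0.133/1.15)^(1.15/(1.15−0.133)) = (0.1157)^(1.131) = 0.08722.

0.0872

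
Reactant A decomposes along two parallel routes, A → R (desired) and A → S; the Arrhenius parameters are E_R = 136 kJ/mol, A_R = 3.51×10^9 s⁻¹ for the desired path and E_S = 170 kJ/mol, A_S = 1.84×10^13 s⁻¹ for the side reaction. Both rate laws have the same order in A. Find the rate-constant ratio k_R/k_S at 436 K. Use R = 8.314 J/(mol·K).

Since both paths have the same order in A, the concentration cancels and S_{R/S} = k_R/k_S = (A_R/A_S)·exp[(E_S−E_R)/(RT)].
(E_S−E_R)/(RT) = (170−136)×10³/(8.314×436) = 34000/3625 = 9.380.
k_R/k_S = (3.51×10^9/1.84×10^13)·exp(9.380) = 1.908×10^-4 × 11844 = 2.26.
Since E_R < E_S, lowering the temperature improves selectivity toward R.

2.26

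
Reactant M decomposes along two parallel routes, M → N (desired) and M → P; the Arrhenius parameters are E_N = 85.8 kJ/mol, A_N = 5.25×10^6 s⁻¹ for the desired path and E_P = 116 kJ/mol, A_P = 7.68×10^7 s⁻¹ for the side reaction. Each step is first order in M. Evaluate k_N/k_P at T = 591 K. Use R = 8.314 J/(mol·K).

31.9

Since both paths have the same order in M, the concentration cancels and S_{N/P} = k_N/k_P = (A_N/A_P)·exp[(E_P−E_N)/(RT)].
(E_P−E_N)/(RT) = (116−85.8)×10³/(8.314×591) = 30200/4914 = 6.146.
k_N/k_P = (5.25×10^6/7.68×10^7)·exp(6.146) = 0.06836 × 467.0 = 31.9.
Since E_N < E_P, lowering the temperature improves selectivity toward N.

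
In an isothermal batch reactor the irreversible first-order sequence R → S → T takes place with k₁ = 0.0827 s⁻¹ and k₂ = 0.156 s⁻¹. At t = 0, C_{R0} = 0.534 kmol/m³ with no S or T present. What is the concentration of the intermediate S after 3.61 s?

0.104 kmol/m³

Solving the coupled first-order balances gives C_S(t) = [k₁/(k₂−k₁)]·C_{R0}·(e^(−k₁t) − e^(−k₂t)).
e^(−k₁t) = e^(−0.0827×3.61) = e^(−0.2985) = 0.7419; e^(−k₂t) = e^(−0.5632) = 0.5694.
C_S = 0.0827×0.534/(0.156−0.0827) × (0.7419−0.5694) = 0.6025×0.1725 = 0.1039 kmol/m³.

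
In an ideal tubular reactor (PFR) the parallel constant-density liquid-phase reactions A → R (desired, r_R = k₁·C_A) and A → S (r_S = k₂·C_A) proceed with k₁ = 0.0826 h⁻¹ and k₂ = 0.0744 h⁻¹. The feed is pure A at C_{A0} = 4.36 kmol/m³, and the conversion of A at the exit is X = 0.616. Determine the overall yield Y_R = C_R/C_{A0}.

C_A = C_{A0}(1−X) = 1.674 kmol/m³.
Both paths are first order in A, so the instantaneous fraction to R is constant: dC_R/d(−C_A) = k₁/(k₁+k₂) = 0.5261.
C_R = 0.5261·(C_{A0}−C_A) = 0.5261×2.686 = 1.41 kmol/m³.
Y_R = C_R/C_{A0} = 1.413/4.36 = 0.324.

0.324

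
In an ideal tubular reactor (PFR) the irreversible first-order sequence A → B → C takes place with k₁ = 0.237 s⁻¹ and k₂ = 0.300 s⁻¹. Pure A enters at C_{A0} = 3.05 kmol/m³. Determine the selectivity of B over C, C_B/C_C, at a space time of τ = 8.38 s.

0.325

The intermediate concentration in a first-order A→B→C sequence is C_B = k₁C_{A0}(e^(−k₁τ) − e^(−k₂τ))/(k₂−k₁).
e^(−k₁τ) = e^(−0.237×8.38) = e^(−1.986) = 0.1372; e^(−k₂τ) = e^(−2.514) = 0.08094.
C_B = 0.237×3.05/(0.300−0.237) × (0.1372−0.08094) = 11.47×0.05629 = 0.6459 kmol/m³.
C_A = C_{A0}e^(−k₁τ) = 0.4186 kmol/m³, so C_C = C_{A0}−C_A−C_B = 1.986 kmol/m³; C_B/C_C = 0.325.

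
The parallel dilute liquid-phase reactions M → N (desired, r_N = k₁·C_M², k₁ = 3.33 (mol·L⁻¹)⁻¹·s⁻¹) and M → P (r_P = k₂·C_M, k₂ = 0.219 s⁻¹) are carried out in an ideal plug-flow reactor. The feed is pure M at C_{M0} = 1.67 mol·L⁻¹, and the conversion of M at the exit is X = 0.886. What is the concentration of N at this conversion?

C_M = C_{M0}(1−X) = 0.1904 mol·L⁻¹.
Along a PFR/batch, dC_P/dC_M = −r_P/(r_N+r_P) = −k₂/(k₂+k₁·C_M).
Integrating from C_{M0} to C_M: C_P = (0.219/3.33)·ln[(0.219+3.33·1.67)/(0.219+3.33·0.190)] = 0.06577·ln(5.780/0.8530) = 0.1258 mol·L⁻¹.
Then C_N = (C_{M0}−C_M) − C_P = 1.480 − 0.1258 = 1.354 mol·L⁻¹.

1.35 mol·L⁻¹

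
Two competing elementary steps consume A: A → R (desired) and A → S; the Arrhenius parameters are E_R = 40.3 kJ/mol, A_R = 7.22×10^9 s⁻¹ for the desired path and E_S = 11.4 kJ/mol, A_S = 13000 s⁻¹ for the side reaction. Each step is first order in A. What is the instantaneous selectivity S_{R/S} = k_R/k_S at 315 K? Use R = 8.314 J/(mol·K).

8.96

k_R/k_S = (A_R/A_S)·exp[−(E_R−E_S)/(RT)] = (A_R/A_S)·exp[(E_S−E_R)/(RT)].
(E_S−E_R)/(RT) = (11.4−40.3)×10³/(8.314×315) = -28900/2619 = -11.04.
k_R/k_S = (7.22×10^9/13000)·exp(-11.04) = 5.554×10^5 × 1.613×10^-5 = 8.96.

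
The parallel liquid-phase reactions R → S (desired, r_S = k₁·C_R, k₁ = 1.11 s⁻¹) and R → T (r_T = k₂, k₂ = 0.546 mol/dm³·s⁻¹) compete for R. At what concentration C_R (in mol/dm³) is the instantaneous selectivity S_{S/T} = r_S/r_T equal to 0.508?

0.250 mol/dm³

S_{S/T} = (k₁/k₂)·C_R ⇒ C_R = S·k₂/k₁.
= 0.508×0.546/1.11 = 0.250 mol/dm³.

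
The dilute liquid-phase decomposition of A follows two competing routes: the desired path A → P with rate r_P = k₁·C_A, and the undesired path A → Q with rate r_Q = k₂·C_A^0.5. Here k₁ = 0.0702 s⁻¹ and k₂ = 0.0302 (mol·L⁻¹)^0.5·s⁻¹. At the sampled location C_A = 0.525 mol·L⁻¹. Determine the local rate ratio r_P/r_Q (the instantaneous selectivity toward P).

S_{P/Q} = r_P/r_Q = (k₁·C_A)/(k₂·C_A^0.5) = (k₁/k₂)·C_A^0.5.
= (0.0702×0.5250) / (0.0302×0.5250^0.5) = 0.03685/0.02188 = 1.68.

1.68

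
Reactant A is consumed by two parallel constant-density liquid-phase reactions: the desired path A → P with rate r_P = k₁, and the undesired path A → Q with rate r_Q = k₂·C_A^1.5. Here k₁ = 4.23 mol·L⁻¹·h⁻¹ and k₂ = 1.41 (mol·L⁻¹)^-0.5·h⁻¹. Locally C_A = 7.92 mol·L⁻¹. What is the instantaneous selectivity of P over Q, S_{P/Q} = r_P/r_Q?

0.135

S_{P/Q} = r_P/r_Q = (k₁)/(k₂·C_A^1.5) = (k₁/k₂)·C_A^-1.5.
= (4.23) / (1.41×7.920^1.5) = 4.230/31.43 = 0.135.
The undesired path is higher order in A, so low C_A (CSTR or dilute feed) favours P.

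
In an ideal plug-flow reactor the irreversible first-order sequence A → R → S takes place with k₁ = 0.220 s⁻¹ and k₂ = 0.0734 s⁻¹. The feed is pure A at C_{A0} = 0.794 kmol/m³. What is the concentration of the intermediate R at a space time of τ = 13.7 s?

0.377 kmol/m³

Solving the coupled first-order balances gives C_R(τ) = [k₁/(k₂−k₁)]·C_{A0}·(e^(−k₁τ) − e^(−k₂τ)).
e^(−k₁τ) = e^(−0.220×13.7) = e^(−3.014) = 0.04909; e^(−k₂τ) = e^(−1.006) = 0.3658.
C_R = 0.220×0.794/(0.0734−0.220) × (0.04909−0.3658) = (-1.192)×(-0.3167) = 0.3774 kmol/m³.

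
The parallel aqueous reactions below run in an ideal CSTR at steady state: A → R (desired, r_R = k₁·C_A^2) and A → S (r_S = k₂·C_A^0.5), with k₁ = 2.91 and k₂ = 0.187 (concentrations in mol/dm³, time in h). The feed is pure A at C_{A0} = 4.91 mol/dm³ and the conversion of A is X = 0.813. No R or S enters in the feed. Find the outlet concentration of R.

Exit C_A = C_{A0}(1−X) = 4.91×0.187 = 0.9182 mol/dm³.
A CSTR operates uniformly at the exit composition, giving r_R = 2.453 and r_S = 0.1792 (each k·C_A^n at C_A = 0.9182).
Fraction of consumed A going to R: r_R/(r_R+r_S) = 0.9319.
C_R = 0.9319·C_{A0}·X = 0.9319×4.91×0.813 = 3.72 mol/dm³.

3.72 mol/dm³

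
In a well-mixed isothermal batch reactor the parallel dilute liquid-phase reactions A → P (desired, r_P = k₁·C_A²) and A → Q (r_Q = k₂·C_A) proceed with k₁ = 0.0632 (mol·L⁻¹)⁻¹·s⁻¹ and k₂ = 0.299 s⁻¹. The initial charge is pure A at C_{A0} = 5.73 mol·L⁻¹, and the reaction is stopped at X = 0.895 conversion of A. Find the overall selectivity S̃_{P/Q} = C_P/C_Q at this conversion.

C_A = C_{A0}(1−X) = 0.6016 mol·L⁻¹.
Along a PFR/batch, dC_Q/dC_A = −r_Q/(r_P+r_Q) = −k₂/(k₂+k₁·C_A).
Integrating from C_{A0} to C_A: C_Q = (0.299/0.0632)·ln[(0.299+0.0632·5.73)/(0.299+0.0632·0.602)] = 4.731·ln(0.6611/0.3370) = 3.188 mol·L⁻¹.
Then C_P = (C_{A0}−C_A) − C_Q = 5.128 − 3.188 = 1.941 mol·L⁻¹.
S̃_{P/Q} = C_P/C_Q = 1.941/3.188 = 0.609.

0.609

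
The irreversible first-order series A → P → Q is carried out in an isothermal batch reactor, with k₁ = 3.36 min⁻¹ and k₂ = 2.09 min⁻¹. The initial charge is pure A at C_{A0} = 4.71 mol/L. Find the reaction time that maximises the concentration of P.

0.374 min

For first-order series the maximum of C_P occurs at t_opt = ln(k₂/k₁)/(k₂−k₁).
= ln(2.09/3.36)/(2.09−3.36) = ln(0.6220)/-1.270 = -0.4748/-1.270 = 0.374 min.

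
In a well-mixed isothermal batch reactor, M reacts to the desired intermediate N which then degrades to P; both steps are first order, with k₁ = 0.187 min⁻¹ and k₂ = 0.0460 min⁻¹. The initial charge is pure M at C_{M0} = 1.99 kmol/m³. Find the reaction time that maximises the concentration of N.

9.95 min

For first-order series the maximum of C_N occurs at t_opt = ln(k₂/k₁)/(k₂−k₁).
= ln(0.0460/0.187)/(0.0460−0.187) = ln(0.2460)/-0.1410 = -1.402/-0.1410 = 9.95 min.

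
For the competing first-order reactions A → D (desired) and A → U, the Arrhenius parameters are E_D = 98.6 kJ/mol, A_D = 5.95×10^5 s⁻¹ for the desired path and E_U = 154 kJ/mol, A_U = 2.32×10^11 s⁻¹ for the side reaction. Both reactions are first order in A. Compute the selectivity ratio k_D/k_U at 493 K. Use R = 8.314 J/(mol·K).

1.90

Since both paths have the same order in A, the concentration cancels and S_{D/U} = k_D/k_U = (A_D/A_U)·exp[(E_U−E_D)/(RT)].
(E_U−E_D)/(RT) = (154−98.6)×10³/(8.314×493) = 55400/4099 = 13.52.
k_D/k_U = (5.95×10^5/2.32×10^11)·exp(13.52) = 2.565×10^-6 × 7.413×10^5 = 1.90.
Since E_D < E_U, lowering the temperature improves selectivity toward D.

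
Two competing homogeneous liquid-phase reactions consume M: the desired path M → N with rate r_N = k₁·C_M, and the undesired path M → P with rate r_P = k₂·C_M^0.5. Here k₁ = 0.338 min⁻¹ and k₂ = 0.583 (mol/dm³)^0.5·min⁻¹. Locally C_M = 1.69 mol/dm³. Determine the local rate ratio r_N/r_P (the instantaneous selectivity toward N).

S_{N/P} = r_N/r_P = (k₁·C_M)/(k₂·C_M^0.5) = (k₁/k₂)·C_M^0.5.
= (0.338×1.690) / (0.583×1.690^0.5) = 0.5712/0.7579 = 0.754.
Since the desired path is higher order in M, keeping C_M high (PFR or concentrated feed) favours N.

0.754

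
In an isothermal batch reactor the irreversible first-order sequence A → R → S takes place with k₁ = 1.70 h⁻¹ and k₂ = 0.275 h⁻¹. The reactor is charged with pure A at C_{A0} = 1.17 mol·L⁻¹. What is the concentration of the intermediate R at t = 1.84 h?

For first-order series with pure A initially, C_R(t) = k₁C_{A0}/(k₂−k₁)·(e^(−k₁t) − e^(−k₂t)).
e^(−k₁t) = e^(−1.70×1.84) = e^(−3.128) = 0.04381; e^(−k₂t) = e^(−0.5060) = 0.6029.
C_R = 1.70×1.17/(0.275−1.70) × (0.04381−0.6029) = (-1.396)×(-0.5591) = 0.7804 mol·L⁻¹.

0.780 mol·L⁻¹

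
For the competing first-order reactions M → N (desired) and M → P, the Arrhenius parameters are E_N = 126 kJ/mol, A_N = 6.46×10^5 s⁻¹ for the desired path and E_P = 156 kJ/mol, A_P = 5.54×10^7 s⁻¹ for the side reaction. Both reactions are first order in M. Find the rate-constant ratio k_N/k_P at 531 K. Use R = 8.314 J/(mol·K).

With equal orders, S_{N/P} = k_N/k_P = (A_N/A_P)·exp[(E_P−E_N)/(RT)].
(E_P−E_N)/(RT) = (156−126)×10³/(8.314×531) = 30000/4415 = 6.795.
k_N/k_P = (6.46×10^5/5.54×10^7)·exp(6.795) = 0.01166 × 893.8 = 10.4.
Since E_N < E_P, lowering the temperature improves selectivity toward N.

10.4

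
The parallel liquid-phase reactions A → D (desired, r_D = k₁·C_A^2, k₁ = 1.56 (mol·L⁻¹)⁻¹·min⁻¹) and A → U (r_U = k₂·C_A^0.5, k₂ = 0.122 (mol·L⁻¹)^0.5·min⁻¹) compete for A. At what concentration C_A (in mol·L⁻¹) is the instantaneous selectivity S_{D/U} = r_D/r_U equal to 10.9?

S_{D/U} = (k₁/k₂)·C_A^1.5 ⇒ C_A = (S·k₂/k₁)^(1/1.5).
= (10.9×0.122/1.56)^(0.6667) = (0.8524)^(0.6667) = 0.899 mol·L⁻¹.

0.899 mol·L⁻¹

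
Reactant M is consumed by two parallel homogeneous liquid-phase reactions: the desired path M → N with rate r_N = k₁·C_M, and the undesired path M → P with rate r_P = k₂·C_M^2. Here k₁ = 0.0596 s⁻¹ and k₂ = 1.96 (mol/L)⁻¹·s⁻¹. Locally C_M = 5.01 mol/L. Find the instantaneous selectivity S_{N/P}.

S_{N/P} = r_N/r_P = (k₁·C_M)/(k₂·C_M^2) = (k₁/k₂)·C_M⁻¹.
= (0.0596×5.010) / (1.96×5.010^2) = 0.2986/49.20 = 0.00607.
The undesired path is higher order in M, so low C_M (CSTR or dilute feed) favours N.

0.00607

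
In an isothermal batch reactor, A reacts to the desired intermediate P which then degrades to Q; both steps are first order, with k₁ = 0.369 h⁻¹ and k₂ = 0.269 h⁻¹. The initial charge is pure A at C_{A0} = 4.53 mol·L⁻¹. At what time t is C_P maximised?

3.16 h

The intermediate peaks when r₁ = r₂, i.e. k₁e^(−k₁t) = k₂e^(−k₂t), giving t_opt = ln(k₂/k₁)/(k₂−k₁).
= ln(0.269/0.369)/(0.269−0.369) = ln(0.7290)/-0.1000 = -0.3161/-0.1000 = 3.16 h.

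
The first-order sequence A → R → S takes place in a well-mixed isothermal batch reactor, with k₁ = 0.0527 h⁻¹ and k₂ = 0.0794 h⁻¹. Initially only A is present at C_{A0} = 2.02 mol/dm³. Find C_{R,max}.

Evaluating C_R at t_opt = ln(k₂/k₁)/(k₂−k₁) gives C_{R,max}/C_{A0} = (k₁/k₂)^[k₂/(k₂−k₁)].
= (0.0527/0.0794)^(0.0794/(0.0794−0.0527)) = (0.6637)^(2.974) = 0.2956.
C_{R,max} = 0.2956×2.02 = 0.597 mol/dm³.

0.597 mol/dm³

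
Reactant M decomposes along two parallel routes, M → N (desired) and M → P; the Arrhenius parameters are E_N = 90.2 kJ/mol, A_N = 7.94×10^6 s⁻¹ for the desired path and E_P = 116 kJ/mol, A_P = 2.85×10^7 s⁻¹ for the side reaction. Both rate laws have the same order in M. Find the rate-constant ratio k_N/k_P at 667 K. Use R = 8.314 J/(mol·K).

29.2

k_N/k_P = (A_N/A_P)·exp[−(E_N−E_P)/(RT)] = (A_N/A_P)·exp[(E_P−E_N)/(RT)].
(E_P−E_N)/(RT) = (116−90.2)×10³/(8.314×667) = 25800/5545 = 4.652.
k_N/k_P = (7.94×10^6/2.85×10^7)·exp(4.652) = 0.2786 × 104.8 = 29.2.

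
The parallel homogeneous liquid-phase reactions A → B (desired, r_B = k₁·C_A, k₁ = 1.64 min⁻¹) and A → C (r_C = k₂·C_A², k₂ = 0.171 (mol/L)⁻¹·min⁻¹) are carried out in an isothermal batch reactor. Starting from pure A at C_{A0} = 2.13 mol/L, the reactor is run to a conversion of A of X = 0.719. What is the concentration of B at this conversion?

1.34 mol/L

C_A = C_{A0}(1−X) = 0.5985 mol/L.
Along a PFR/batch, dC_B/dC_A = −r_B/(r_B+r_C) = −k₁/(k₁+k₂·C_A).
Integrating from C_{A0} to C_A: C_B = (1.64/0.171)·ln[(1.64+0.171·2.13)/(1.64+0.171·0.599)] = 9.591·ln(2.004/1.742) = 1.343 mol/L.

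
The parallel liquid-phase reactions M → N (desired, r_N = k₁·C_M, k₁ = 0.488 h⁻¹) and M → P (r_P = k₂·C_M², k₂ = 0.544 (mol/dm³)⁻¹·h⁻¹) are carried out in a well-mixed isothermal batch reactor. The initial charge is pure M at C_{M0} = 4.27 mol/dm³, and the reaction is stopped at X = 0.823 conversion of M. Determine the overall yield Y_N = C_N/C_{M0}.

0.239

C_M = C_{M0}(1−X) = 0.7558 mol/dm³.
Along a PFR/batch, dC_N/dC_M = −r_N/(r_N+r_P) = −k₁/(k₁+k₂·C_M).
Integrating from C_{M0} to C_M: C_N = (0.488/0.544)·ln[(0.488+0.544·4.27)/(0.488+0.544·0.756)] = 0.8971·ln(2.811/0.8991) = 1.022 mol/dm³.
Y_N = C_N/C_{M0} = 1.022/4.27 = 0.239.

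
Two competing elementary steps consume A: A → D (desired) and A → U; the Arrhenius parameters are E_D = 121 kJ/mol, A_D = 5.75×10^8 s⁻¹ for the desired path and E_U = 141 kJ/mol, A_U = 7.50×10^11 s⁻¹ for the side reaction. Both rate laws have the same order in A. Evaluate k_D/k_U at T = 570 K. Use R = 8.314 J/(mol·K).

With equal orders, S_{D/U} = k_D/k_U = (A_D/A_U)·exp[(E_U−E_D)/(RT)].
(E_U−E_D)/(RT) = (141−121)×10³/(8.314×570) = 20000/4739 = 4.220.
k_D/k_U = (5.75×10^8/7.50×10^11)·exp(4.220) = 7.667×10^-4 × 68.06 = 0.0522.

0.0522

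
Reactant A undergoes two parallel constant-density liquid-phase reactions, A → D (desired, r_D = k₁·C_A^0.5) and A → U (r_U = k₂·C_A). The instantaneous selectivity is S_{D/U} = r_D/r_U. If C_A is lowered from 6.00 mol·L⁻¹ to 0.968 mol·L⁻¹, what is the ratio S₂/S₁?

S_{D/U} = (k₁/k₂)·C_A^-0.5, so S₂/S₁ = (C_{A,2}/C_{A,1})^-0.5.
= (0.968/6.00)^(-0.5) = (0.1613)^(-0.5) = 2.49.
Selectivity toward D rises as C_A falls — low-concentration operation is favoured.

2.49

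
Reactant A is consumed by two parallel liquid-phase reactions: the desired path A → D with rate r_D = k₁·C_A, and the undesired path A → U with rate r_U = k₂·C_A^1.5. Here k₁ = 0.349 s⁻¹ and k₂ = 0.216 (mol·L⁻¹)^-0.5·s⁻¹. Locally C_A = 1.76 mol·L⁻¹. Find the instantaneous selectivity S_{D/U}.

S_{D/U} = r_D/r_U = (k₁·C_A)/(k₂·C_A^1.5) = (k₁/k₂)·C_A^-0.5.
= (0.349×1.760) / (0.216×1.760^1.5) = 0.6142/0.5043 = 1.22.

1.22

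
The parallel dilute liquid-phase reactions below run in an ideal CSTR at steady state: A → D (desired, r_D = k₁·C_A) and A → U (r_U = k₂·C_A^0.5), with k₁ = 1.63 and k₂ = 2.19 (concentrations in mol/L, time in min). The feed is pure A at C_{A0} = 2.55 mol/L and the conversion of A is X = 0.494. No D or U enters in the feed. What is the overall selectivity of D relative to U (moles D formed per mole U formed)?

0.845

Exit C_A = C_{A0}(1−X) = 2.55×0.506 = 1.290 mol/L.
Rates in a CSTR are evaluated at the outlet concentration: r_D = 1.63×1.290 = 2.103, r_U = 2.19×1.290^0.5 = 2.488.
Overall selectivity = C_D/C_U = r_Dτ/(r_Uτ) = r_D/r_U = 0.845.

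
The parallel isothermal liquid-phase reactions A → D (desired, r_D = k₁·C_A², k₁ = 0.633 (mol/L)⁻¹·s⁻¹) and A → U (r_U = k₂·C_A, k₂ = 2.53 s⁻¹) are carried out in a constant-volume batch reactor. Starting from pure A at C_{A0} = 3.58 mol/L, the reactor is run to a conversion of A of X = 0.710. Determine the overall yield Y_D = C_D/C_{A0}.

0.254

C_A = C_{A0}(1−X) = 1.038 mol/L.
Along a PFR/batch, dC_U/dC_A = −r_U/(r_D+r_U) = −k₂/(k₂+k₁·C_A).
Integrating from C_{A0} to C_A: C_U = (2.53/0.633)·ln[(2.53+0.633·3.58)/(2.53+0.633·1.04)] = 3.997·ln(4.796/3.187) = 1.633 mol/L.
Then C_D = (C_{A0}−C_A) − C_U = 2.542 − 1.633 = 0.9084 mol/L.
Y_D = C_D/C_{A0} = 0.9084/3.58 = 0.254.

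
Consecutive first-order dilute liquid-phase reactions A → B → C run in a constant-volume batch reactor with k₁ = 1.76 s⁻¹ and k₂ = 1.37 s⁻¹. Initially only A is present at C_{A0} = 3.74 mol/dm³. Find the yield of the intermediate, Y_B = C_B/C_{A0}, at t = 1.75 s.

0.203

The intermediate concentration in a first-order A→B→C sequence is C_B = k₁C_{A0}(e^(−k₁t) − e^(−k₂t))/(k₂−k₁).
e^(−k₁t) = e^(−1.76×1.75) = e^(−3.080) = 0.04596; e^(−k₂t) = e^(−2.397) = 0.09095.
C_B = 1.76×3.74/(1.37−1.76) × (0.04596−0.09095) = (-16.88)×(-0.04499) = 0.7593 mol/dm³.
Y_B = C_B/C_{A0} = 0.7593/3.74 = 0.203.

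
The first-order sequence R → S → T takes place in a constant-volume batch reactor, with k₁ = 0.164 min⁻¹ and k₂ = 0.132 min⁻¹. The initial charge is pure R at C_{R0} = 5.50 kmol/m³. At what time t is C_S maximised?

The intermediate peaks when r₁ = r₂, i.e. k₁e^(−k₁t) = k₂e^(−k₂t), giving t_opt = ln(k₂/k₁)/(k₂−k₁).
= ln(0.132/0.164)/(0.132−0.164) = ln(0.8049)/-0.03200 = -0.2171/-0.03200 = 6.78 min.

6.78 min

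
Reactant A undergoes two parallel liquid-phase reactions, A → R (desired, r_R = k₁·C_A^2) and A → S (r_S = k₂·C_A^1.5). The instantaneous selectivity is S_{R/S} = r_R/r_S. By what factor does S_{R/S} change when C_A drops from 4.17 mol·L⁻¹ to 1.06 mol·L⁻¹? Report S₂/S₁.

S_{R/S} = (k₁/k₂)·C_A^0.5, so S₂/S₁ = (C_{A,2}/C_{A,1})^0.5.
= (1.06/4.17)^0.5 = (0.2542)^0.5 = 0.504.

0.504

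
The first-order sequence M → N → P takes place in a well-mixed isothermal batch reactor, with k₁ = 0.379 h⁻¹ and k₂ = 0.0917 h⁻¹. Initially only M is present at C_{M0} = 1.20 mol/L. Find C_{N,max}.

0.763 mol/L

At the optimum, C_{N,max}/C_{M0} = (k₁/k₂)^[k₂/(k₂−k₁)].
= (0.379/0.0917)^(0.0917/(0.0917−0.379)) = (4.133)^(-0.3192) = 0.6358.
C_{N,max} = 0.6358×1.20 = 0.763 mol/L.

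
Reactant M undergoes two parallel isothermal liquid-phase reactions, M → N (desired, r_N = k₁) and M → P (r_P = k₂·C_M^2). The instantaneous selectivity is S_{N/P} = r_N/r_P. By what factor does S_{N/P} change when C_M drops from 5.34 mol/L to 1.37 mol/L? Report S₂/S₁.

S_{N/P} = (k₁/k₂)·C_M^-2, so S₂/S₁ = (C_{M,2}/C_{M,1})^-2.
= (1.37/5.34)^(-2) = (0.2566)^(-2) = 15.2.
Selectivity toward N rises as C_M falls — low-concentration operation is favoured.

15.2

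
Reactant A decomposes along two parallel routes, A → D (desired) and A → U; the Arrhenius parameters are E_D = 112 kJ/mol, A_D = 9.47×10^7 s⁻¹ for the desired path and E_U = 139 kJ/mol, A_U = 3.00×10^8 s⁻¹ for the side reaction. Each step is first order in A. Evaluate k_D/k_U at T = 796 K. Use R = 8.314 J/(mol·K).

18.7

With equal orders, S_{D/U} = k_D/k_U = (A_D/A_U)·exp[(E_U−E_D)/(RT)].
(E_U−E_D)/(RT) = (139−112)×10³/(8.314×796) = 27000/6618 = 4.080.
k_D/k_U = (9.47×10^7/3.00×10^8)·exp(4.080) = 0.3157 × 59.13 = 18.7.
Since E_D < E_U, lowering the temperature improves selectivity toward D.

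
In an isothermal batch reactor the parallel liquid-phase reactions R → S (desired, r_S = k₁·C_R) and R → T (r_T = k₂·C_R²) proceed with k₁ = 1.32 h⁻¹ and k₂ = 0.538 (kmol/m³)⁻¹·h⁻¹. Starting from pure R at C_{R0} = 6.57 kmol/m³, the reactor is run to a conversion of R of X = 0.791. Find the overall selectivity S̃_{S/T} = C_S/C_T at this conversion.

0.681

C_R = C_{R0}(1−X) = 1.373 kmol/m³.
Along a PFR/batch, dC_S/dC_R = −r_S/(r_S+r_T) = −k₁/(k₁+k₂·C_R).
Integrating from C_{R0} to C_R: C_S = (1.32/0.538)·ln[(1.32+0.538·6.57)/(1.32+0.538·1.37)] = 2.454·ln(4.855/2.059) = 2.105 kmol/m³.
C_T = (C_{R0}−C_R)−C_S = 3.092 kmol/m³; S̃_{S/T} = 2.105/3.092 = 0.681.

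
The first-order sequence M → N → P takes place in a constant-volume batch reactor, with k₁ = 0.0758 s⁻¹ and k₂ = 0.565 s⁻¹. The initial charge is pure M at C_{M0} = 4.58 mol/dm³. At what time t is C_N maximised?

4.11 s

The intermediate peaks when r₁ = r₂, i.e. k₁e^(−k₁t) = k₂e^(−k₂t), giving t_opt = ln(k₂/k₁)/(k₂−k₁).
= ln(0.565/0.0758)/(0.565−0.0758) = ln(7.454)/0.4892 = 2.009/0.4892 = 4.11 s.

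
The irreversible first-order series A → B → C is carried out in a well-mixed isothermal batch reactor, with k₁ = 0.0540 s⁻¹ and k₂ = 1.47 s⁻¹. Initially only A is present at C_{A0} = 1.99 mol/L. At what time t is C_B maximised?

The intermediate peaks when r₁ = r₂, i.e. k₁e^(−k₁t) = k₂e^(−k₂t), giving t_opt = ln(k₂/k₁)/(k₂−k₁).
= ln(1.47/0.0540)/(1.47−0.0540) = ln(27.22)/1.416 = 3.304/1.416 = 2.33 s.

2.33 s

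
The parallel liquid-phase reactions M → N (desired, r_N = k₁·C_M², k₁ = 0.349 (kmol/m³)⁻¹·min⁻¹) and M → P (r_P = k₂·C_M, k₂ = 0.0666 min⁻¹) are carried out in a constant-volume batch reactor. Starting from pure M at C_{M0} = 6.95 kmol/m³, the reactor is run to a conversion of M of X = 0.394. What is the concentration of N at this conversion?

C_M = C_{M0}(1−X) = 4.212 kmol/m³.
Along a PFR/batch, dC_P/dC_M = −r_P/(r_N+r_P) = −k₂/(k₂+k₁·C_M).
Integrating from C_{M0} to C_M: C_P = (0.0666/0.349)·ln[(0.0666+0.349·6.95)/(0.0666+0.349·4.21)] = 0.1908·ln(2.492/1.536) = 0.09230 kmol/m³.
Then C_N = (C_{M0}−C_M) − C_P = 2.738 − 0.09230 = 2.646 kmol/m³.

2.65 kmol/m³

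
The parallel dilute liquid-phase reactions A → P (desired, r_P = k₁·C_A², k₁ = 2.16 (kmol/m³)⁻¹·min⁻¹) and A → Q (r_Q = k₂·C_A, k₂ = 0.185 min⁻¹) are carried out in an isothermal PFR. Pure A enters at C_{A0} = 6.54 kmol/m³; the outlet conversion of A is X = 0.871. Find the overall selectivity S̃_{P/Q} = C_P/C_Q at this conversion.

32.9

C_A = C_{A0}(1−X) = 0.8437 kmol/m³.
Along a PFR/batch, dC_Q/dC_A = −r_Q/(r_P+r_Q) = −k₂/(k₂+k₁·C_A).
Integrating from C_{A0} to C_A: C_Q = (0.185/2.16)·ln[(0.185+2.16·6.54)/(0.185+2.16·0.844)] = 0.08565·ln(14.31/2.007) = 0.1682 kmol/m³.
Then C_P = (C_{A0}−C_A) − C_Q = 5.696 − 0.1682 = 5.528 kmol/m³.
S̃_{P/Q} = C_P/C_Q = 5.528/0.1682 = 32.9.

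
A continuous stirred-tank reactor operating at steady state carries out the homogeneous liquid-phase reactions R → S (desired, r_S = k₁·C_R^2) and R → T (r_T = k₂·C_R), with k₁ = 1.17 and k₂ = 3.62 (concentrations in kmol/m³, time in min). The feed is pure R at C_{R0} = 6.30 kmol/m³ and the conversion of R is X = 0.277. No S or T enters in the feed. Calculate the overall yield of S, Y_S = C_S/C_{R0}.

0.165

Exit C_R = C_{R0}(1−X) = 6.30×0.723 = 4.555 kmol/m³.
In a CSTR the entire volume is at exit conditions, so r_S = 1.17×4.555^2 = 24.27 and r_T = 3.62×4.555 = 16.49.
Fraction of consumed R going to S: r_S/(r_S+r_T) = 0.5955.
C_S = 0.5955·C_{R0}·X = 0.5955×6.30×0.277 = 1.04 kmol/m³; Y_S = C_S/C_{R0} = 0.165.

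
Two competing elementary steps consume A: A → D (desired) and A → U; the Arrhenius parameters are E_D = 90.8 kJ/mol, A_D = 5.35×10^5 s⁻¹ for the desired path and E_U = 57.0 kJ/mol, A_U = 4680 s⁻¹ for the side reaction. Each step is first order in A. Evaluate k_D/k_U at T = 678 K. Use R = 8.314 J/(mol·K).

0.284

With equal orders, S_{D/U} = k_D/k_U = (A_D/A_U)·exp[(E_U−E_D)/(RT)].
(E_U−E_D)/(RT) = (57.0−90.8)×10³/(8.314×678) = -33800/5637 = -5.996.
k_D/k_U = (5.35×10^5/4680)·exp(-5.996) = 114.3 × 0.002488 = 0.284.
Since E_D > E_U, raising the temperature improves selectivity toward D.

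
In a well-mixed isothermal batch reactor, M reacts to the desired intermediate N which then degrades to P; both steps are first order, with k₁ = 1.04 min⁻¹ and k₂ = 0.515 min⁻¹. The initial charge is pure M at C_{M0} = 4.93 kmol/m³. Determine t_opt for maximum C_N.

For first-order series the maximum of C_N occurs at t_opt = ln(k₂/k₁)/(k₂−k₁).
= ln(0.515/1.04)/(0.515−1.04) = ln(0.4952)/-0.5250 = -0.7028/-0.5250 = 1.34 min.

1.34 min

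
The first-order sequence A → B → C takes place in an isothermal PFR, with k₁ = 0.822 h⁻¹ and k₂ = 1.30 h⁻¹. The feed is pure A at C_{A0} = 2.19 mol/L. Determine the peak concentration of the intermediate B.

For a first-order series the maximum intermediate yield is C_{B,max}/C_{A0} = (k₁/k₂)^[k₂/(k₂−k₁)].
= (0.822/1.30)^(1.30/(1.30−0.822)) = (0.6323)^(2.720) = 0.2875.
C_{B,max} = 0.2875×2.19 = 0.630 mol/L.

0.630 mol/L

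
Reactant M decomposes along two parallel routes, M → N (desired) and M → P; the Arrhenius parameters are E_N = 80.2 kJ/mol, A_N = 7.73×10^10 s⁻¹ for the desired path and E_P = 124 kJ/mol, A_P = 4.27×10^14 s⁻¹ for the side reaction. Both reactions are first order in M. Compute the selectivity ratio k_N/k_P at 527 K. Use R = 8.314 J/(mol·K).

3.97

With equal orders, S_{N/P} = k_N/k_P = (A_N/A_P)·exp[(E_P−E_N)/(RT)].
(E_P−E_N)/(RT) = (124−80.2)×10³/(8.314×527) = 43800/4381 = 9.997.
k_N/k_P = (7.73×10^10/4.27×10^14)·exp(9.997) = 1.810×10^-4 × 21952 = 3.97.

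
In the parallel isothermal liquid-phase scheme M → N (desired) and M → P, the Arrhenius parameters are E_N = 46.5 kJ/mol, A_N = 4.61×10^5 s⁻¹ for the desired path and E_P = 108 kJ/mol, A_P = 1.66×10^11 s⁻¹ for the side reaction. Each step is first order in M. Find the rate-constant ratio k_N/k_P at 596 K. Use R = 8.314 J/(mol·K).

Since both paths have the same order in M, the concentration cancels and S_{N/P} = k_N/k_P = (A_N/A_P)·exp[(E_P−E_N)/(RT)].
(E_P−E_N)/(RT) = (108−46.5)×10³/(8.314×596) = 61500/4955 = 12.41.
k_N/k_P = (4.61×10^5/1.66×10^11)·exp(12.41) = 2.777×10^-6 × 2.456×10^5 = 0.682.
Since E_N < E_P, lowering the temperature improves selectivity toward N.

0.682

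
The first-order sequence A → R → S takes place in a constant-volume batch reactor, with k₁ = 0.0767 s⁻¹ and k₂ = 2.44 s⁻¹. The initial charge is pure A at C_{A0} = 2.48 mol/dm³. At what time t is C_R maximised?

Setting dC_R/dt = 0 gives t_opt = ln(k₂/k₁)/(k₂−k₁).
= ln(2.44/0.0767)/(2.44−0.0767) = ln(31.81)/2.363 = 3.460/2.363 = 1.46 s.

1.46 s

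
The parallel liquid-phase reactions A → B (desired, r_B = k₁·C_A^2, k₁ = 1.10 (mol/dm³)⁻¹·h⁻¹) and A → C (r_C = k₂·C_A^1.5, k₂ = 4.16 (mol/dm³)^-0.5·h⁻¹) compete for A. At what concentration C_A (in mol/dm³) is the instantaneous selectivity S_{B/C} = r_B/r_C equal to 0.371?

1.97 mol/dm³

S_{B/C} = (k₁/k₂)·C_A^0.5 ⇒ C_A = (S·k₂/k₁)^(2).
= (0.371×4.16/1.10)^(2) = (1.403)^(2) = 1.97 mol/dm³.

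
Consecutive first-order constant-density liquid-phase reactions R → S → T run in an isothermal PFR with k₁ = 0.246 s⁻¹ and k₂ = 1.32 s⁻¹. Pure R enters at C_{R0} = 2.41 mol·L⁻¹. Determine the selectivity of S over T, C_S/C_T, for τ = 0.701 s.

1.81

The intermediate concentration in a first-order A→B→C sequence is C_S = k₁C_{R0}(e^(−k₁τ) − e^(−k₂τ))/(k₂−k₁).
e^(−k₁τ) = e^(−0.246×0.701) = e^(−0.1724) = 0.8416; e^(−k₂τ) = e^(−0.9253) = 0.3964.
C_S = 0.246×2.41/(1.32−0.246) × (0.8416−0.3964) = 0.5520×0.4452 = 0.2458 mol·L⁻¹.
C_R = C_{R0}e^(−k₁τ) = 2.028 mol·L⁻¹, so C_T = C_{R0}−C_R−C_S = 0.1360 mol·L⁻¹; C_S/C_T = 1.81.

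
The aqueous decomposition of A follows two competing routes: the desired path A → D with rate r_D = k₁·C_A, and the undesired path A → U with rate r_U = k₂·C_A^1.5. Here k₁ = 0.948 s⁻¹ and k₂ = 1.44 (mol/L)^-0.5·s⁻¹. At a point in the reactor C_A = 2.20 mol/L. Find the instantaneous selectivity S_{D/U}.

S_{D/U} = r_D/r_U = (k₁·C_A)/(k₂·C_A^1.5) = (k₁/k₂)·C_A^-0.5.
= (0.948×2.200) / (1.44×2.200^1.5) = 2.086/4.699 = 0.444.
The undesired path is higher order in A, so low C_A (CSTR or dilute feed) favours D.

0.444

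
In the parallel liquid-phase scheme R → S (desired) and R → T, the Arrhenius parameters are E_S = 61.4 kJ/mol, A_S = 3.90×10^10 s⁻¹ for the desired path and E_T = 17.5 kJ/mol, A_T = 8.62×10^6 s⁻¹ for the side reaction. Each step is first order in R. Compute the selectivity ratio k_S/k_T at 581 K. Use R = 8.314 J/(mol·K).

Since both paths have the same order in R, the concentration cancels and S_{S/T} = k_S/k_T = (A_S/A_T)·exp[(E_T−E_S)/(RT)].
(E_T−E_S)/(RT) = (17.5−61.4)×10³/(8.314×581) = -43900/4830 = -9.088.
k_S/k_T = (3.90×10^10/8.62×10^6)·exp(-9.088) = 4524 × 1.130×10^-4 = 0.511.

0.511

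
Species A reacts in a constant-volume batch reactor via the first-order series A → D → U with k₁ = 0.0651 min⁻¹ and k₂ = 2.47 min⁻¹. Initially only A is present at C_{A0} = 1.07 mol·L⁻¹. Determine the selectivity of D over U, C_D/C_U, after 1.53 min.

0.337

For first-order series with pure A initially, C_D(t) = k₁C_{A0}/(k₂−k₁)·(e^(−k₁t) − e^(−k₂t)).
e^(−k₁t) = e^(−0.0651×1.53) = e^(−0.09960) = 0.9052; e^(−k₂t) = e^(−3.779) = 0.02284.
C_D = 0.0651×1.07/(2.47−0.0651) × (0.9052−0.02284) = 0.02896×0.8824 = 0.02556 mol·L⁻¹.
C_A = C_{A0}e^(−k₁t) = 0.9686 mol·L⁻¹, so C_U = C_{A0}−C_A−C_D = 0.07588 mol·L⁻¹; C_D/C_U = 0.337.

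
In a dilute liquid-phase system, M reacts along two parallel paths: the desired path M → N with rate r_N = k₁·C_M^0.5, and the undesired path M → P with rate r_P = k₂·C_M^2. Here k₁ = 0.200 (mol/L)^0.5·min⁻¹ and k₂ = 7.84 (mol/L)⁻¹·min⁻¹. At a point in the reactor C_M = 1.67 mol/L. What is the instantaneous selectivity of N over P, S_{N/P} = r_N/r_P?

0.0118

S_{N/P} = r_N/r_P = (k₁·C_M^0.5)/(k₂·C_M^2) = (k₁/k₂)·C_M^-1.5.
= (0.200×1.670^0.5) / (7.84×1.670^2) = 0.2585/21.86 = 0.0118.
The undesired path is higher order in M, so low C_M (CSTR or dilute feed) favours N.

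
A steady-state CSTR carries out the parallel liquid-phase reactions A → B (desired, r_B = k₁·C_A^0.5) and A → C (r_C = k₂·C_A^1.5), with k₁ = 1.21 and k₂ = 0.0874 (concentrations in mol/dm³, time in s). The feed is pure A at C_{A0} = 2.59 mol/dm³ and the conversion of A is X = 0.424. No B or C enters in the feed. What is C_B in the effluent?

0.991 mol/dm³

Exit C_A = C_{A0}(1−X) = 2.59×0.576 = 1.492 mol/dm³.
In a CSTR the entire volume is at exit conditions, so r_B = 1.21×1.492^0.5 = 1.478 and r_C = 0.0874×1.492^1.5 = 0.1593.
Fraction of consumed A going to B: r_B/(r_B+r_C) = 0.9027.
C_B = 0.9027·C_{A0}·X = 0.9027×2.59×0.424 = 0.991 mol/dm³.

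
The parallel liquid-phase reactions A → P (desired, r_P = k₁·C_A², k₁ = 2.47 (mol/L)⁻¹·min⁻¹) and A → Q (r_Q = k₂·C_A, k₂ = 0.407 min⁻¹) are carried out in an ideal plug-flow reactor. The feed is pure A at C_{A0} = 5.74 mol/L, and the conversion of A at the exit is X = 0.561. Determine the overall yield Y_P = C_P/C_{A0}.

C_A = C_{A0}(1−X) = 2.520 mol/L.
Along a PFR/batch, dC_Q/dC_A = −r_Q/(r_P+r_Q) = −k₂/(k₂+k₁·C_A).
Integrating from C_{A0} to C_A: C_Q = (0.407/2.47)·ln[(0.407+2.47·5.74)/(0.407+2.47·2.52)] = 0.1648·ln(14.58/6.631) = 0.1299 mol/L.
Then C_P = (C_{A0}−C_A) − C_Q = 3.220 − 0.1299 = 3.090 mol/L.
Y_P = C_P/C_{A0} = 3.090/5.74 = 0.538.

0.538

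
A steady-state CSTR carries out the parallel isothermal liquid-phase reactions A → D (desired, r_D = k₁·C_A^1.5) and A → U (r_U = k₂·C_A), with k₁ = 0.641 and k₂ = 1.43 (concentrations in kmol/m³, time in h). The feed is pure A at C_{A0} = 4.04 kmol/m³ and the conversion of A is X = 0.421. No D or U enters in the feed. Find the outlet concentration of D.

0.692 kmol/m³

Exit C_A = C_{A0}(1−X) = 4.04×0.579 = 2.339 kmol/m³.
A CSTR operates uniformly at the exit composition, giving r_D = 2.293 and r_U = 3.345 (each k·C_A^n at C_A = 2.339).
Fraction of consumed A going to D: r_D/(r_D+r_U) = 0.4067.
C_D = 0.4067·C_{A0}·X = 0.4067×4.04×0.421 = 0.692 kmol/m³.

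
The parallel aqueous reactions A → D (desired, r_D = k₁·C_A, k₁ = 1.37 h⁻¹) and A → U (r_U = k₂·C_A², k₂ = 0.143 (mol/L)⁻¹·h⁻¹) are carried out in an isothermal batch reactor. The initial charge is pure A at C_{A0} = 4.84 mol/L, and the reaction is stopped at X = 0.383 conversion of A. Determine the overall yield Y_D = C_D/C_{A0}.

C_A = C_{A0}(1−X) = 2.986 mol/L.
Along a PFR/batch, dC_D/dC_A = −r_D/(r_D+r_U) = −k₁/(k₁+k₂·C_A).
Integrating from C_{A0} to C_A: C_D = (1.37/0.143)·ln[(1.37+0.143·4.84)/(1.37+0.143·2.99)] = 9.580·ln(2.062/1.797) = 1.318 mol/L.
Y_D = C_D/C_{A0} = 1.318/4.84 = 0.272.

0.272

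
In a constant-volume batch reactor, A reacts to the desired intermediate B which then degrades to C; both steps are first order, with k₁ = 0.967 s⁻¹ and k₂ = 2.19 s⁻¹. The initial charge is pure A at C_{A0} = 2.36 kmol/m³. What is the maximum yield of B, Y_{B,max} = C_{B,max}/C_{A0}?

Evaluating C_B at t_opt = ln(k₂/k₁)/(k₂−k₁) gives C_{B,max}/C_{A0} = (k₁/k₂)^[k₂/(k₂−k₁)].
= (0.967/2.19)^(2.19/(2.19−0.967)) = (0.4416)^(1.791) = 0.2314.

0.231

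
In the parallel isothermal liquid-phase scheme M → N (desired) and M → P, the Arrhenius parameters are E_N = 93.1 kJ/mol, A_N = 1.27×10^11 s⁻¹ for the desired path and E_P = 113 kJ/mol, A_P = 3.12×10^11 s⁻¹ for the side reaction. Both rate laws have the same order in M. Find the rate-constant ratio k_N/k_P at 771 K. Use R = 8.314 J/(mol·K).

With equal orders, S_{N/P} = k_N/k_P = (A_N/A_P)·exp[(E_P−E_N)/(RT)].
(E_P−E_N)/(RT) = (113−93.1)×10³/(8.314×771) = 19900/6410 = 3.104.
k_N/k_P = (1.27×10^11/3.12×10^11)·exp(3.104) = 0.4071 × 22.30 = 9.08.
Since E_N < E_P, lowering the temperature improves selectivity toward N.

9.08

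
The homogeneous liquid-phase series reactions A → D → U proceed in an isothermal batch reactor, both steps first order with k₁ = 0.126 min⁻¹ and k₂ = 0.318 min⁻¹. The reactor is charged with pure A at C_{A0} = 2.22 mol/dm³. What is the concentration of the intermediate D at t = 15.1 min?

Solving the coupled first-order balances gives C_D(t) = [k₁/(k₂−k₁)]·C_{A0}·(e^(−k₁t) − e^(−k₂t)).
e^(−k₁t) = e^(−0.126×15.1) = e^(−1.903) = 0.1492; e^(−k₂t) = e^(−4.802) = 0.008215.
C_D = 0.126×2.22/(0.318−0.126) × (0.1492−0.008215) = 1.457×0.1410 = 0.2054 mol/dm³.

0.205 mol/dm³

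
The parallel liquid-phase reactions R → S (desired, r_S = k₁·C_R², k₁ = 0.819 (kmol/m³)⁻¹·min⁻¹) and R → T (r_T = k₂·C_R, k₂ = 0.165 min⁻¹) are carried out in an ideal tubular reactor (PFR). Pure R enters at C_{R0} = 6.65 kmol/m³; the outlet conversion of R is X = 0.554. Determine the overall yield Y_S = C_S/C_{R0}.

C_R = C_{R0}(1−X) = 2.966 kmol/m³.
Along a PFR/batch, dC_T/dC_R = −r_T/(r_S+r_T) = −k₂/(k₂+k₁·C_R).
Integrating from C_{R0} to C_R: C_T = (0.165/0.819)·ln[(0.165+0.819·6.65)/(0.165+0.819·2.97)] = 0.2015·ln(5.611/2.594) = 0.1554 kmol/m³.
Then C_S = (C_{R0}−C_R) − C_T = 3.684 − 0.1554 = 3.529 kmol/m³.
Y_S = C_S/C_{R0} = 3.529/6.65 = 0.531.

0.531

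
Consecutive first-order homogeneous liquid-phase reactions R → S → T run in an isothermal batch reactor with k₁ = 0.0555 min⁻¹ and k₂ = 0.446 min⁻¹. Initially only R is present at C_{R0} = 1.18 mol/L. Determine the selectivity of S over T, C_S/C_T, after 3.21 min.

The intermediate concentration in a first-order A→B→C sequence is C_S = k₁C_{R0}(e^(−k₁t) − e^(−k₂t))/(k₂−k₁).
e^(−k₁t) = e^(−0.0555×3.21) = e^(−0.1782) = 0.8368; e^(−k₂t) = e^(−1.432) = 0.2389.
C_S = 0.0555×1.18/(0.446−0.0555) × (0.8368−0.2389) = 0.1677×0.5979 = 0.1003 mol/L.
C_R = C_{R0}e^(−k₁t) = 0.9874 mol/L, so C_T = C_{R0}−C_R−C_S = 0.09229 mol/L; C_S/C_T = 1.09.

1.09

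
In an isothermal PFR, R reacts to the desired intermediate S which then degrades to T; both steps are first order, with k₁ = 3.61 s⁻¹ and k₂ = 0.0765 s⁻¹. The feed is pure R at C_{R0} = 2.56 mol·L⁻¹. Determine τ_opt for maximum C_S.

For first-order series the maximum of C_S occurs at τ_opt = ln(k₂/k₁)/(k₂−k₁).
= ln(0.0765/3.61)/(0.0765−3.61) = ln(0.02119)/-3.534 = -3.854/-3.534 = 1.09 s.

1.09 s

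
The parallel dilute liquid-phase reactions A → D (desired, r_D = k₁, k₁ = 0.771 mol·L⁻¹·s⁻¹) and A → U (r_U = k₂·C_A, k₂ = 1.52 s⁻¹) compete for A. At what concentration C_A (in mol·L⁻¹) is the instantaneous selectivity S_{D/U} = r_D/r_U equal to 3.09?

S_{D/U} = (k₁/k₂)·C_A⁻¹ ⇒ C_A = (S·k₂/k₁)^(-1).
= (3.09×1.52/0.771)^(-1) = (6.092)^(-1) = 0.164 mol·L⁻¹.

0.164 mol·L⁻¹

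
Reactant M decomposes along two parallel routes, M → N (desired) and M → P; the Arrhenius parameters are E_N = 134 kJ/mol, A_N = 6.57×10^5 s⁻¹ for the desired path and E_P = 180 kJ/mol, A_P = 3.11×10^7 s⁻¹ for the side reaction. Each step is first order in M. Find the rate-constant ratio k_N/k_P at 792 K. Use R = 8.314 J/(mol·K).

22.8

With equal orders, S_{N/P} = k_N/k_P = (A_N/A_P)·exp[(E_P−E_N)/(RT)].
(E_P−E_N)/(RT) = (180−134)×10³/(8.314×792) = 46000/6585 = 6.986.
k_N/k_P = (6.57×10^5/3.11×10^7)·exp(6.986) = 0.02113 × 1081 = 22.8.
Since E_N < E_P, lowering the temperature improves selectivity toward N.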